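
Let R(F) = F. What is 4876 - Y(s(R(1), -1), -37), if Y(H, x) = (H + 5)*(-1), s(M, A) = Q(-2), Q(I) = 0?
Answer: 4881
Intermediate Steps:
s(M, A) = 0
Y(H, x) = -5 - H (Y(H, x) = (5 + H)*(-1) = -5 - H)
4876 - Y(s(R(1), -1), -37) = 4876 - (-5 - 1*0) = 4876 - (-5 + 0) = 4876 - 1*(-5) = 4876 + 5 = 4881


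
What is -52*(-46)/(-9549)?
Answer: -2392/9549 ≈ -0.25050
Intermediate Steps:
-52*(-46)/(-9549) = 2392*(-1/9549) = -2392/9549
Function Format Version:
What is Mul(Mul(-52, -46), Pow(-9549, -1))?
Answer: Rational(-2392, 9549) ≈ -0.25050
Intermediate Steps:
Mul(Mul(-52, -46), Pow(-9549, -1)) = Mul(2392, Rational(-1, 9549)) = Rational(-2392, 9549)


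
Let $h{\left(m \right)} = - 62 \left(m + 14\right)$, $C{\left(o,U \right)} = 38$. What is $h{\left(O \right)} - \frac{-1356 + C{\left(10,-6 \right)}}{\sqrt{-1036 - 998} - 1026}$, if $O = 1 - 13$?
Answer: $- \frac{7340906}{58595} - \frac{659 i \sqrt{226}}{175785} \approx -125.28 - 0.056358 i$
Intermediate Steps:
$O = -12$ ($O = 1 - 13 = -12$)
$h{\left(m \right)} = -868 - 62 m$ ($h{\left(m \right)} = - 62 \left(14 + m\right) = -868 - 62 m$)
$h{\left(O \right)} - \frac{-1356 + C{\left(10,-6 \right)}}{\sqrt{-1036 - 998} - 1026} = \left(-868 - -744\right) - \frac{-1356 + 38}{\sqrt{-1036 - 998} - 1026} = \left(-868 + 744\right) - - \frac{1318}{\sqrt{-2034} - 1026} = -124 - - \frac{1318}{3 i \sqrt{226} - 1026} = -124 - - \frac{1318}{-1026 + 3 i \sqrt{226}} = -124 + \frac{1318}{-1026 + 3 i \sqrt{226}}$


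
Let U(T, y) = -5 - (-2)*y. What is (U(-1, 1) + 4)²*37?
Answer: 37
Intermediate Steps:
U(T, y) = -5 + 2*y
(U(-1, 1) + 4)²*37 = ((-5 + 2*1) + 4)²*37 = ((-5 + 2) + 4)²*37 = (-3 + 4)²*37 = 1²*37 = 1*37 = 37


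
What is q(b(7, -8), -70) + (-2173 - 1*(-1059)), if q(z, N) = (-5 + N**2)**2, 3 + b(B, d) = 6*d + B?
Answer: 23959911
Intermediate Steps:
b(B, d) = -3 + B + 6*d (b(B, d) = -3 + (6*d + B) = -3 + (B + 6*d) = -3 + B + 6*d)
q(b(7, -8), -70) + (-2173 - 1*(-1059)) = (-5 + (-70)**2)**2 + (-2173 - 1*(-1059)) = (-5 + 4900)**2 + (-2173 + 1059) = 4895**2 - 1114 = 23961025 - 1114 = 23959911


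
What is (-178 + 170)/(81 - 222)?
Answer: 8/141 ≈ 0.056738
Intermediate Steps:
(-178 + 170)/(81 - 222) = -8/(-141) = -8*(-1/141) = 8/141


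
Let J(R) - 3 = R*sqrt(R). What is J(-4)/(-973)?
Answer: -3/973 + 8*I/973 ≈ -0.0030832 + 0.008222*I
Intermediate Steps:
J(R) = 3 + R**(3/2) (J(R) = 3 + R*sqrt(R) = 3 + R**(3/2))
J(-4)/(-973) = (3 + (-4)**(3/2))/(-973) = (3 - 8*I)*(-1/973) = -3/973 + 8*I/973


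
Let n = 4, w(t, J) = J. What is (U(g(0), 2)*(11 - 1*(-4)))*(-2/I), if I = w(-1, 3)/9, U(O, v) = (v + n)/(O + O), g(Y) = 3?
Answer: -90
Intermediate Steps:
U(O, v) = (4 + v)/(2*O) (U(O, v) = (v + 4)/(O + O) = (4 + v)/((2*O)) = (4 + v)*(1/(2*O)) = (4 + v)/(2*O))
I = ⅓ (I = 3/9 = 3*(⅑) = ⅓ ≈ 0.33333)
(U(g(0), 2)*(11 - 1*(-4)))*(-2/I) = (((½)*(4 + 2)/3)*(11 - 1*(-4)))*(-2/⅓) = (((½)*(⅓)*6)*(11 + 4))*(-2*3) = (1*15)*(-6) = 15*(-6) = -90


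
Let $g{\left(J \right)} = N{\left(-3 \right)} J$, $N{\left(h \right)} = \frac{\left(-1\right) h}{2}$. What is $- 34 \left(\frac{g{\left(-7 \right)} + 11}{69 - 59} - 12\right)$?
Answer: $\frac{4063}{10} \approx 406.3$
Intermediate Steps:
$N{\left(h \right)} = - \frac{h}{2}$ ($N{\left(h \right)} = - h \frac{1}{2} = - \frac{h}{2}$)
$g{\left(J \right)} = \frac{3 J}{2}$ ($g{\left(J \right)} = \left(- \frac{1}{2}\right) \left(-3\right) J = \frac{3 J}{2}$)
$- 34 \left(\frac{g{\left(-7 \right)} + 11}{69 - 59} - 12\right) = - 34 \left(\frac{\frac{3}{2} \left(-7\right) + 11}{69 - 59} - 12\right) = - 34 \left(\frac{- \frac{21}{2} + 11}{10} - 12\right) = - 34 \left(\frac{1}{2} \cdot \frac{1}{10} - 12\right) = - 34 \left(\frac{1}{20} - 12\right) = \left(-34\right) \left(- \frac{239}{20}\right) = \frac{4063}{10}$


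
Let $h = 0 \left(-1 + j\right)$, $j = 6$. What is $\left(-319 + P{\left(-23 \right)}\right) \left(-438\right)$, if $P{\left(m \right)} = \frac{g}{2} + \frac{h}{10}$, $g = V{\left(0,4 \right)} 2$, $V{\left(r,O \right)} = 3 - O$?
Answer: $140160$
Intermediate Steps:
$h = 0$ ($h = 0 \left(-1 + 6\right) = 0 \cdot 5 = 0$)
$g = -2$ ($g = \left(3 - 4\right) 2 = \left(-1\right) 2 = -2$)
$P{\left(m \right)} = -1$ ($P{\left(m \right)} = - \frac{2}{2} + \frac{0}{10} = \left(-2\right) \frac{1}{2} + 0 \cdot \frac{1}{10} = -1 + 0 = -1$)
$\left(-319 + P{\left(-23 \right)}\right) \left(-438\right) = \left(-319 - 1\right) \left(-438\right) = \left(-320\right) \left(-438\right) = 140160$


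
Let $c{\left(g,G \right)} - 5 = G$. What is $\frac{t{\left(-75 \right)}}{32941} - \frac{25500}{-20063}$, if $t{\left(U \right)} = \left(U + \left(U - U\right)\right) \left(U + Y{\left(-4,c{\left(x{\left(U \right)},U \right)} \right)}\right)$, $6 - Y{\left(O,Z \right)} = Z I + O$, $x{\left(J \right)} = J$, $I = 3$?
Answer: $\frac{621810375}{660895283} \approx 0.94086$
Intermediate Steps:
$c{\left(g,G \right)} = 5 + G$
$Y{\left(O,Z \right)} = 6 - O - 3 Z$ ($Y{\left(O,Z \right)} = 6 - \left(Z 3 + O\right) = 6 - \left(3 Z + O\right) = 6 - \left(O + 3 Z\right) = 6 - O - 3 Z$)
$t{\left(U \right)} = U \left(-5 - 2 U\right)$ ($t{\left(U \right)} = \left(U + \left(U - U\right)\right) \left(U - \left(-10 + 3 \left(5 + U\right)\right)\right) = \left(U + 0\right) \left(U + \left(6 + 4 - \left(15 + 3 U\right)\right)\right) = U \left(U - \left(5 + 3 U\right)\right) = U \left(-5 - 2 U\right)$)
$\frac{t{\left(-75 \right)}}{32941} - \frac{25500}{-20063} = \frac{\left(-75\right) \left(-5 - -150\right)}{32941} - \frac{25500}{-20063} = - 75 \left(-5 + 150\right) \frac{1}{32941} - - \frac{25500}{20063} = \left(-75\right) 145 \cdot \frac{1}{32941} + \frac{25500}{20063} = \left(-10875\right) \frac{1}{32941} + \frac{25500}{20063} = - \frac{10875}{32941} + \frac{25500}{20063} = \frac{621810375}{660895283}$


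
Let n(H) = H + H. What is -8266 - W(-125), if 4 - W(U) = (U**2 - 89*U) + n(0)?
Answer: 18480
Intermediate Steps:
n(H) = 2*H
W(U) = 4 - U**2 + 89*U (W(U) = 4 - ((U**2 - 89*U) + 2*0) = 4 - ((U**2 - 89*U) + 0) = 4 - (U**2 - 89*U) = 4 + (-U**2 + 89*U) = 4 - U**2 + 89*U)
-8266 - W(-125) = -8266 - (4 - 1*(-125)**2 + 89*(-125)) = -8266 - (4 - 1*15625 - 11125) = -8266 - (4 - 15625 - 11125) = -8266 - 1*(-26746) = -8266 + 26746 = 18480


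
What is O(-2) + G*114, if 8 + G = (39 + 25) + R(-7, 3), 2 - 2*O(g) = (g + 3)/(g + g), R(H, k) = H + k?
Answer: 47433/8 ≈ 5929.1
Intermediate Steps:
O(g) = 1 - (3 + g)/(4*g) (O(g) = 1 - (g + 3)/(2*(g + g)) = 1 - (3 + g)/(2*(2*g)) = 1 - (3 + g)*1/(2*g)/2 = 1 - (3 + g)/(4*g))
G = 52 (G = -8 + ((39 + 25) + (-7 + 3)) = -8 + (64 - 4) = -8 + 60 = 52)
O(-2) + G*114 = (3/4)*(-1 - 2)/(-2) + 52*114 = (3/4)*(-1/2)*(-3) + 5928 = 9/8 + 5928 = 47433/8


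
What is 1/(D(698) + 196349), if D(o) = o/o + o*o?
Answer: 1/683554 ≈ 1.4629e-6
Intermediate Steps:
D(o) = 1 + o²
1/(D(698) + 196349) = 1/((1 + 698²) + 196349) = 1/((1 + 487204) + 196349) = 1/(487205 + 196349) = 1/683554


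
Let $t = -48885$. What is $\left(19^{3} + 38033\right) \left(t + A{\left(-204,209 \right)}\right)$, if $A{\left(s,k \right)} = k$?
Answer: $-2185162992$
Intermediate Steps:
$\left(19^{3} + 38033\right) \left(t + A{\left(-204,209 \right)}\right) = \left(19^{3} + 38033\right) \left(-48885 + 209\right) = \left(6859 + 38033\right) \left(-48676\right) = 44892 \left(-48676\right) = -2185162992$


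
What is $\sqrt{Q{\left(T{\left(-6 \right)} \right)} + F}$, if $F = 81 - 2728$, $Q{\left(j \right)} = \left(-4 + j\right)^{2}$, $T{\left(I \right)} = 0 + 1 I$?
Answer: $3 i \sqrt{283} \approx 50.468 i$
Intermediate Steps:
$T{\left(I \right)} = I$ ($T{\left(I \right)} = 0 + I = I$)
$F = -2647$ ($F = 81 - 2728 = -2647$)
$\sqrt{Q{\left(T{\left(-6 \right)} \right)} + F} = \sqrt{\left(-4 - 6\right)^{2} - 2647} = \sqrt{\left(-10\right)^{2} - 2647} = \sqrt{100 - 2647} = \sqrt{-2547} = 3 i \sqrt{283}$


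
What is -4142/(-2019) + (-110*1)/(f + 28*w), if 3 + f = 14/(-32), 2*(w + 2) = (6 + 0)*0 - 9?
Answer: 1760306/665597 ≈ 2.6447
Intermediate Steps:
w = -13/2 (w = -2 + ((6 + 0)*0 - 9)/2 = -2 + (6*0 - 9)/2 = -2 + (0 - 9)/2 = -2 + (½)*(-9) = -2 - 9/2 = -13/2 ≈ -6.5000)
f = -55/16 (f = -3 + 14/(-32) = -3 + 14*(-1/32) = -3 - 7/16 = -55/16 ≈ -3.4375)
-4142/(-2019) + (-110*1)/(f + 28*w) = -4142/(-2019) + (-110*1)/(-55/16 + 28*(-13/2)) = -4142*(-1/2019) - 110/(-55/16 - 182) = 4142/2019 - 110/(-2967/16) = 4142/2019 - 110*(-16/2967) = 4142/2019 + 1760/2967 = 1760306/665597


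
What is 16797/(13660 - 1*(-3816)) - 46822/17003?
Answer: -532661881/297144428 ≈ -1.7926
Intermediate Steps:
16797/(13660 - 1*(-3816)) - 46822/17003 = 16797/(13660 + 3816) - 46822*1/17003 = 16797/17476 - 46822/17003 = -532661881/297144428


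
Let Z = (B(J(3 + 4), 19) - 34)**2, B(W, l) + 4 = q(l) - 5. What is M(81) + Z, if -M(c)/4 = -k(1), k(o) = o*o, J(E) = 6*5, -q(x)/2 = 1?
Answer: 2029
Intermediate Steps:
q(x) = -2 (q(x) = -2*1 = -2)
J(E) = 30
k(o) = o**2
B(W, l) = -11 (B(W, l) = -4 + (-2 - 5) = -4 - 7 = -11)
M(c) = 4 (M(c) = -(-4)*1**2 = -(-4) = -4*(-1) = 4)
Z = 2025 (Z = (-11 - 34)**2 = (-45)**2 = 2025)
M(81) + Z = 4 + 2025 = 2029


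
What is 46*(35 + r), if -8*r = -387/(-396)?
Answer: 282371/176 ≈ 1604.4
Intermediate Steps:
r = -43/352 (r = -(-387)/(8*(-396)) = -(-387)*(-1)/(8*396) = -1/8*43/44 = -43/352 ≈ -0.12216)
46*(35 + r) = 46*(35 - 43/352) = 46*(12277/352) = 282371/176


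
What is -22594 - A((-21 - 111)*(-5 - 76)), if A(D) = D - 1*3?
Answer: -33283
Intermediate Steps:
A(D) = -3 + D (A(D) = D - 3 = -3 + D)
-22594 - A((-21 - 111)*(-5 - 76)) = -22594 - (-3 + (-21 - 111)*(-5 - 76)) = -22594 - (-3 - 132*(-81)) = -22594 - (-3 + 10692) = -22594 - 1*10689 = -22594 - 10689 = -33283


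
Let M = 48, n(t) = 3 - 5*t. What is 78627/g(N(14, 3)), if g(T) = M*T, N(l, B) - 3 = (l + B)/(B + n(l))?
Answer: 104836/175 ≈ 599.06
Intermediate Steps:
N(l, B) = 3 + (B + l)/(3 + B - 5*l) (N(l, B) = 3 + (l + B)/(B + (3 - 5*l)) = 3 + (B + l)/(3 + B - 5*l))
g(T) = 48*T
78627/g(N(14, 3)) = 78627/((48*((9 - 14*14 + 4*3)/(3 + 3 - 5*14)))) = 78627/((48*((9 - 196 + 12)/(3 + 3 - 70)))) = 78627/((48*(-175/(-64)))) = 78627/((48*(-1/64*(-175)))) = 78627/((48*(175/64))) = 78627/(525/4) = 78627*(4/525) = 104836/175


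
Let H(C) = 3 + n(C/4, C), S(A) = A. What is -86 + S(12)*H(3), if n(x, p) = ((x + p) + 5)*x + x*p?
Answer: 223/4 ≈ 55.750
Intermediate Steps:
n(x, p) = p*x + x*(5 + p + x) (n(x, p) = ((p + x) + 5)*x + p*x = (5 + p + x)*x + p*x = x*(5 + p + x) + p*x = p*x + x*(5 + p + x))
H(C) = 3 + C*(5 + 9*C/4)/4 (H(C) = 3 + (C/4)*(5 + C/4 + 2*C) = 3 + (C/4)*(5 + 9*C/4) = 3 + C*(5 + 9*C/4)/4)
-86 + S(12)*H(3) = -86 + 12*(3 + (1/16)*3*(20 + 9*3)) = -86 + 12*(3 + (1/16)*3*(20 + 27)) = -86 + 12*(3 + (1/16)*3*47) = -86 + 12*(3 + 141/16) = -86 + 12*(189/16) = -86 + 567/4 = 223/4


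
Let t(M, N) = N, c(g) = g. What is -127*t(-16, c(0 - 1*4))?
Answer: 508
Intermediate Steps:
-127*t(-16, c(0 - 1*4)) = -127*(0 - 1*4) = -127*(0 - 4) = -127*(-4) = 508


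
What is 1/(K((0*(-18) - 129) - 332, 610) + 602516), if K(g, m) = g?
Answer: 1/602055 ≈ 1.6610e-6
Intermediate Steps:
1/(K((0*(-18) - 129) - 332, 610) + 602516) = 1/(((0*(-18) - 129) - 332) + 602516) = 1/(((0 - 129) - 332) + 602516) = 1/((-129 - 332) + 602516) = 1/(-461 + 602516) = 1/602055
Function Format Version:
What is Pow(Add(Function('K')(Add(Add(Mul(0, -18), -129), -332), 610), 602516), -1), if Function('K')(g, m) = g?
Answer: Rational(1, 602055) ≈ 1.6610e-6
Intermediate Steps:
Pow(Add(Function('K')(Add(Add(Mul(0, -18), -129), -332), 610), 602516), -1) = Pow(Add(Add(Add(Mul(0, -18), -129), -332), 602516), -1) = Pow(Add(Add(Add(0, -129), -332), 602516), -1) = Pow(Add(Add(-129, -332), 602516), -1) = Pow(Add(-461, 602516), -1) = Pow(602055, -1) = Rational(1, 602055)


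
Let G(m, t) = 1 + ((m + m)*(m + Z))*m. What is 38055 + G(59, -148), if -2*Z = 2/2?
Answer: 445333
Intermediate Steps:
Z = -½ (Z = -1/2 = -½*1 = -½ ≈ -0.50000)
G(m, t) = 1 + 2*m²*(-½ + m) (G(m, t) = 1 + ((m + m)*(m - ½))*m = 1 + ((2*m)*(-½ + m))*m = 1 + (2*m*(-½ + m))*m = 1 + 2*m²*(-½ + m))
38055 + G(59, -148) = 38055 + (1 - 1*59² + 2*59³) = 38055 + (1 - 1*3481 + 2*205379) = 38055 + (1 - 3481 + 410758) = 38055 + 407278 = 445333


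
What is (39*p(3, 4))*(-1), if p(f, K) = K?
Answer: -156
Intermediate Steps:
(39*p(3, 4))*(-1) = (39*4)*(-1) = 156*(-1) = -156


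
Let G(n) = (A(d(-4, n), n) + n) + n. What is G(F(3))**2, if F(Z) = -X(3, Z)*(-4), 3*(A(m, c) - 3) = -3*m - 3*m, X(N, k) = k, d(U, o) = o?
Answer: 9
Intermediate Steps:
A(m, c) = 3 - 2*m (A(m, c) = 3 + (-3*m - 3*m)/3 = 3 + (-6*m)/3 = 3 - 2*m)
F(Z) = 4*Z (F(Z) = -Z*(-4) = 4*Z)
G(n) = 3 (G(n) = ((3 - 2*n) + n) + n = (3 - n) + n = 3)
G(F(3))**2 = 3**2 = 9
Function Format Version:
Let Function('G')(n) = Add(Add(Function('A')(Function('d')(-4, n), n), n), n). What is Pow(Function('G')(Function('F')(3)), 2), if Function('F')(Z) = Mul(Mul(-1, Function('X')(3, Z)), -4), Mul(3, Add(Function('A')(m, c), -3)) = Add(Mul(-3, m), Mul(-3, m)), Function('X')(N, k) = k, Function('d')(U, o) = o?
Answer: 9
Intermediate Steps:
Function('A')(m, c) = Add(3, Mul(-2, m)) (Function('A')(m, c) = Add(3, Mul(Rational(1, 3), Add(Mul(-3, m), Mul(-3, m)))) = Add(3, Mul(Rational(1, 3), Mul(-6, m))) = Add(3, Mul(-2, m)))
Function('F')(Z) = Mul(4, Z) (Function('F')(Z) = Mul(Mul(-1, Z), -4) = Mul(4, Z))
Function('G')(n) = 3 (Function('G')(n) = Add(Add(Add(3, Mul(-2, n)), n), n) = Add(Add(3, Mul(-1, n)), n) = 3)
Pow(Function('G')(Function('F')(3)), 2) = Pow(3, 2) = 9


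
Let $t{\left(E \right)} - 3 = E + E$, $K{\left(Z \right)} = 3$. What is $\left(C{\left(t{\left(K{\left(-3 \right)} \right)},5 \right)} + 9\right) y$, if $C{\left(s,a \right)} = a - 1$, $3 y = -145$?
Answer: $- \frac{1885}{3} \approx -628.33$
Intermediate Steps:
$t{\left(E \right)} = 3 + 2 E$ ($t{\left(E \right)} = 3 + \left(E + E\right) = 3 + 2 E$)
$y = - \frac{145}{3}$ ($y = \frac{1}{3} \left(-145\right) = - \frac{145}{3} \approx -48.333$)
$C{\left(s,a \right)} = -1 + a$
$\left(C{\left(t{\left(K{\left(-3 \right)} \right)},5 \right)} + 9\right) y = \left(\left(-1 + 5\right) + 9\right) \left(- \frac{145}{3}\right) = \left(4 + 9\right) \left(- \frac{145}{3}\right) = 13 \left(- \frac{145}{3}\right) = - \frac{1885}{3}$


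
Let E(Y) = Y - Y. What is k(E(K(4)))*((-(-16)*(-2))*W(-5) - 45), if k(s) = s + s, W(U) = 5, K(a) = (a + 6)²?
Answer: 0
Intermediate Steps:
K(a) = (6 + a)²
E(Y) = 0
k(s) = 2*s
k(E(K(4)))*((-(-16)*(-2))*W(-5) - 45) = (2*0)*(-(-16)*(-2)*5 - 45) = 0*(-4*8*5 - 45) = 0*(-32*5 - 45) = 0*(-160 - 45) = 0*(-205) = 0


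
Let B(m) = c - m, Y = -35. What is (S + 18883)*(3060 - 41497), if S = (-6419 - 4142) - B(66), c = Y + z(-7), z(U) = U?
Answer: -324023910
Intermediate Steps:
c = -42 (c = -35 - 7 = -42)
B(m) = -42 - m
S = -10453 (S = (-6419 - 4142) - (-42 - 1*66) = -10561 - (-42 - 66) = -10561 - 1*(-108) = -10561 + 108 = -10453)
(S + 18883)*(3060 - 41497) = (-10453 + 18883)*(3060 - 41497) = 8430*(-38437) = -324023910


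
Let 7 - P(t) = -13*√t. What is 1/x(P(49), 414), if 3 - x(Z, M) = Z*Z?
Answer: -1/9601 ≈ -0.00010416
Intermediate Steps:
P(t) = 7 + 13*√t (P(t) = 7 - (-13)*√t = 7 + 13*√t)
x(Z, M) = 3 - Z² (x(Z, M) = 3 - Z*Z = 3 - Z²)
1/x(P(49), 414) = 1/(3 - (7 + 13*√49)²) = 1/(3 - (7 + 13*7)²) = 1/(3 - (7 + 91)²) = 1/(3 - 1*98²) = 1/(3 - 1*9604) = 1/(3 - 9604) = 1/(-9601) = -1/9601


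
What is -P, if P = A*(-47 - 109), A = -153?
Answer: -23868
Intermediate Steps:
P = 23868 (P = -153*(-47 - 109) = -153*(-156) = 23868)
-P = -1*23868 = -23868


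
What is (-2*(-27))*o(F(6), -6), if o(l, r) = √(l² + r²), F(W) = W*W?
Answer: 324*√37 ≈ 1970.8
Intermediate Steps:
F(W) = W²
(-2*(-27))*o(F(6), -6) = (-2*(-27))*√((6²)² + (-6)²) = 54*√(36² + 36) = 54*√(1296 + 36) = 54*√1332 = 54*(6*√37) = 324*√37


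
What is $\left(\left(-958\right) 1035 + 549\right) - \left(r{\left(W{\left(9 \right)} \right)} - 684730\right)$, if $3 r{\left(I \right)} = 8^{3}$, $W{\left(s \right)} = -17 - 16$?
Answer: $- \frac{919265}{3} \approx -3.0642 \cdot 10^{5}$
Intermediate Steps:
$W{\left(s \right)} = -33$
$r{\left(I \right)} = \frac{512}{3}$ ($r{\left(I \right)} = \frac{8^{3}}{3} = \frac{1}{3} \cdot 512 = \frac{512}{3}$)
$\left(\left(-958\right) 1035 + 549\right) - \left(r{\left(W{\left(9 \right)} \right)} - 684730\right) = \left(\left(-958\right) 1035 + 549\right) - \left(\frac{512}{3} - 684730\right) = \left(-991530 + 549\right) - - \frac{2053678}{3} = -990981 + \frac{2053678}{3} = - \frac{919265}{3}$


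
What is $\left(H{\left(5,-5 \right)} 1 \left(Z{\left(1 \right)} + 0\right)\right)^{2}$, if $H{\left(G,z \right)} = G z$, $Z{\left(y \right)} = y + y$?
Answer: $2500$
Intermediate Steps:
$Z{\left(y \right)} = 2 y$
$\left(H{\left(5,-5 \right)} 1 \left(Z{\left(1 \right)} + 0\right)\right)^{2} = \left(5 \left(-5\right) 1 \left(2 \cdot 1 + 0\right)\right)^{2} = \left(- 25 \cdot 1 \left(2 + 0\right)\right)^{2} = \left(- 25 \cdot 1 \cdot 2\right)^{2} = \left(\left(-25\right) 2\right)^{2} = \left(-50\right)^{2} = 2500$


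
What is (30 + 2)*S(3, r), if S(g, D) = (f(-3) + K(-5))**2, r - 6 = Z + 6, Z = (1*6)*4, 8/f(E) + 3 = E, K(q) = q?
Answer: 11552/9 ≈ 1283.6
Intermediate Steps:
f(E) = 8/(-3 + E)
Z = 24 (Z = 6*4 = 24)
r = 36 (r = 6 + (24 + 6) = 6 + 30 = 36)
S(g, D) = 361/9 (S(g, D) = (8/(-3 - 3) - 5)**2 = (8/(-6) - 5)**2 = (8*(-1/6) - 5)**2 = (-4/3 - 5)**2 = (-19/3)**2 = 361/9)
(30 + 2)*S(3, r) = (30 + 2)*(361/9) = 32*(361/9) = 11552/9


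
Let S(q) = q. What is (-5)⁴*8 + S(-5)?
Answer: 4995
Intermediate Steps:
(-5)⁴*8 + S(-5) = (-5)⁴*8 - 5 = 625*8 - 5 = 5000 - 5 = 4995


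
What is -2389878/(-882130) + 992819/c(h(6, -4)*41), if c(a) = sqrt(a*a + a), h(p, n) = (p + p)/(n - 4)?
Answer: 1194939/441065 + 1985638*sqrt(123)/1353 ≈ 16279.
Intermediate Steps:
h(p, n) = 2*p/(-4 + n) (h(p, n) = (2*p)/(-4 + n) = 2*p/(-4 + n))
c(a) = sqrt(a + a**2) (c(a) = sqrt(a**2 + a) = sqrt(a + a**2))
-2389878/(-882130) + 992819/c(h(6, -4)*41) = -2389878/(-882130) + 992819/(sqrt(((2*6/(-4 - 4))*41)*(1 + (2*6/(-4 - 4))*41))) = -2389878*(-1/882130) + 992819/(sqrt(((2*6/(-8))*41)*(1 + (2*6/(-8))*41))) = 1194939/441065 + 992819/(sqrt(((2*6*(-1/8))*41)*(1 + (2*6*(-1/8))*41))) = 1194939/441065 + 992819/(sqrt((-3/2*41)*(1 - 3/2*41))) = 1194939/441065 + 992819/(sqrt(-123*(1 - 123/2)/2)) = 1194939/441065 + 992819/(sqrt(-123/2*(-121/2))) = 1194939/441065 + 992819/(sqrt(14883/4)) = 1194939/441065 + 992819/((11*sqrt(123)/2)) = 1194939/441065 + 992819*(2*sqrt(123)/1353) = 1194939/441065 + 1985638*sqrt(123)/1353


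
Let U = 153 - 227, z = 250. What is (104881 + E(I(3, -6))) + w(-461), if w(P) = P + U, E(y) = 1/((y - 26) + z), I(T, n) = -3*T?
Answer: 22434391/215 ≈ 1.0435e+5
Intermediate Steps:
E(y) = 1/(224 + y) (E(y) = 1/((y - 26) + 250) = 1/((-26 + y) + 250) = 1/(224 + y))
U = -74
w(P) = -74 + P (w(P) = P - 74 = -74 + P)
(104881 + E(I(3, -6))) + w(-461) = (104881 + 1/(224 - 3*3)) + (-74 - 461) = (104881 + 1/(224 - 9)) - 535 = (104881 + 1/215) - 535 = 22549416/215 - 535 = 22434391/215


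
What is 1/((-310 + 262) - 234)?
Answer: -1/282 ≈ -0.0035461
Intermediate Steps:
1/((-310 + 262) - 234) = 1/(-48 - 234) = 1/(-282) = -1/282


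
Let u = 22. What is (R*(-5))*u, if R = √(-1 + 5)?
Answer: -220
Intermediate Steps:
R = 2 (R = √4 = 2)
(R*(-5))*u = (2*(-5))*22 = -10*22 = -220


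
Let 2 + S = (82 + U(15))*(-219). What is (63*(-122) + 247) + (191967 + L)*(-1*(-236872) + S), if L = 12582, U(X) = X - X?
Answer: 44778223249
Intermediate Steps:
U(X) = 0
S = -17960 (S = -2 + (82 + 0)*(-219) = -2 + 82*(-219) = -2 - 17958 = -17960)
(63*(-122) + 247) + (191967 + L)*(-1*(-236872) + S) = (63*(-122) + 247) + (191967 + 12582)*(-1*(-236872) - 17960) = (-7686 + 247) + 204549*(236872 - 17960) = -7439 + 204549*218912 = -7439 + 44778230688 = 44778223249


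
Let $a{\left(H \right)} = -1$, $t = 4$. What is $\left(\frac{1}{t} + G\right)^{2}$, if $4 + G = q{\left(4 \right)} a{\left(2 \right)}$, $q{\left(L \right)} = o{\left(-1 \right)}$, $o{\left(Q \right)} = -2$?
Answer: $\frac{49}{16} \approx 3.0625$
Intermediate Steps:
$q{\left(L \right)} = -2$
$G = -2$ ($G = -4 - -2 = -4 + 2 = -2$)
$\left(\frac{1}{t} + G\right)^{2} = \left(\frac{1}{4} - 2\right)^{2} = \left(- \frac{7}{4}\right)^{2} = \frac{49}{16}$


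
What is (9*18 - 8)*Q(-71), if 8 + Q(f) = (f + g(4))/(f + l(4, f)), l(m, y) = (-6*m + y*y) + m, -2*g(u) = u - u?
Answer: -277697/225 ≈ -1234.2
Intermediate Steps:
g(u) = 0 (g(u) = -(u - u)/2 = -½*0 = 0)
l(m, y) = y² - 5*m (l(m, y) = (-6*m + y²) + m = (y² - 6*m) + m = y² - 5*m)
Q(f) = -8 + f/(-20 + f + f²) (Q(f) = -8 + (f + 0)/(f + (f² - 5*4)) = -8 + f/(f + (f² - 20)) = -8 + f/(f + (-20 + f²)) = -8 + f/(-20 + f + f²))
(9*18 - 8)*Q(-71) = (9*18 - 8)*((160 - 8*(-71)² - 7*(-71))/(-20 - 71 + (-71)²)) = (162 - 8)*((160 - 8*5041 + 497)/(-20 - 71 + 5041)) = 154*((160 - 40328 + 497)/4950) = 154*((1/4950)*(-39671)) = 154*(-39671/4950) = -277697/225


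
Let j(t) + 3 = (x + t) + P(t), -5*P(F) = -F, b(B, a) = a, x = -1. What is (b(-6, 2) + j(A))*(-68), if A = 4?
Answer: -952/5 ≈ -190.40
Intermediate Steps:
P(F) = F/5 (P(F) = -(-1)*F/5 = F/5)
j(t) = -4 + 6*t/5 (j(t) = -3 + ((-1 + t) + t/5) = -3 + (-1 + 6*t/5) = -4 + 6*t/5)
(b(-6, 2) + j(A))*(-68) = (2 + (-4 + (6/5)*4))*(-68) = (2 + (-4 + 24/5))*(-68) = (2 + ⅘)*(-68) = (14/5)*(-68) = -952/5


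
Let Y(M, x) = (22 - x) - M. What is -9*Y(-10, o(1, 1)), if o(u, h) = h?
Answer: -279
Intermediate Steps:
Y(M, x) = 22 - M - x
-9*Y(-10, o(1, 1)) = -9*(22 - 1*(-10) - 1*1) = -9*(22 + 10 - 1) = -9*31 = -279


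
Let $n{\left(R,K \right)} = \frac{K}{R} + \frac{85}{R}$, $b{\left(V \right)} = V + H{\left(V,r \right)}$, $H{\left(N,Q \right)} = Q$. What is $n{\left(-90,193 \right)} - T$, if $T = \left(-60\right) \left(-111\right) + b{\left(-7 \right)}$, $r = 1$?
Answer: $- \frac{299569}{45} \approx -6657.1$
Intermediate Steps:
$b{\left(V \right)} = 1 + V$ ($b{\left(V \right)} = V + 1 = 1 + V$)
$n{\left(R,K \right)} = \frac{85}{R} + \frac{K}{R}$
$T = 6654$ ($T = \left(-60\right) \left(-111\right) + \left(1 - 7\right) = 6660 - 6 = 6654$)
$n{\left(-90,193 \right)} - T = \frac{85 + 193}{-90} - 6654 = \left(- \frac{1}{90}\right) 278 - 6654 = - \frac{139}{45} - 6654 = - \frac{299569}{45}$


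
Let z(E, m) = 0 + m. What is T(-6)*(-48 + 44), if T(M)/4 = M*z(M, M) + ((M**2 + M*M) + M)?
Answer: -1632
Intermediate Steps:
z(E, m) = m
T(M) = 4*M + 12*M**2 (T(M) = 4*(M*M + ((M**2 + M*M) + M)) = 4*(M**2 + ((M**2 + M**2) + M)) = 4*(M**2 + (2*M**2 + M)) = 4*(M**2 + (M + 2*M**2)) = 4*(M + 3*M**2) = 4*M + 12*M**2)
T(-6)*(-48 + 44) = (4*(-6)*(1 + 3*(-6)))*(-48 + 44) = (4*(-6)*(1 - 18))*(-4) = (4*(-6)*(-17))*(-4) = 408*(-4) = -1632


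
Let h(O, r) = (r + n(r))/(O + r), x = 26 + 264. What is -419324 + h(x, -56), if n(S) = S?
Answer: -49060964/117 ≈ -4.1932e+5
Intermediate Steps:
x = 290
h(O, r) = 2*r/(O + r) (h(O, r) = (r + r)/(O + r) = (2*r)/(O + r) = 2*r/(O + r))
-419324 + h(x, -56) = -419324 + 2*(-56)/(290 - 56) = -419324 + 2*(-56)/234 = -419324 + 2*(-56)*(1/234) = -419324 - 56/117 = -49060964/117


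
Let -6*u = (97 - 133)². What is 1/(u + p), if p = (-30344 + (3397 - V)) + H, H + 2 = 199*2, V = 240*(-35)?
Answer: -1/18367 ≈ -5.4445e-5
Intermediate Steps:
V = -8400
H = 396 (H = -2 + 199*2 = -2 + 398 = 396)
u = -216 (u = -(97 - 133)²/6 = -⅙*(-36)² = -⅙*1296 = -216)
p = -18151 (p = (-30344 + (3397 - 1*(-8400))) + 396 = (-30344 + (3397 + 8400)) + 396 = (-30344 + 11797) + 396 = -18547 + 396 = -18151)
1/(u + p) = 1/(-216 - 18151) = 1/(-18367) = -1/18367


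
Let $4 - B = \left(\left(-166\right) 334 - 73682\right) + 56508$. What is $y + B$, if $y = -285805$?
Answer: $-213183$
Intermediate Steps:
$B = 72622$ ($B = 4 - \left(\left(\left(-166\right) 334 - 73682\right) + 56508\right) = 4 - \left(\left(-55444 - 73682\right) + 56508\right) = 4 - \left(-129126 + 56508\right) = 4 - -72618 = 4 + 72618 = 72622$)
$y + B = -285805 + 72622 = -213183$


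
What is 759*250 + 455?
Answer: 190205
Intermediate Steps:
759*250 + 455 = 189750 + 455 = 190205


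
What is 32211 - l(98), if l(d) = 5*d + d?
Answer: 31623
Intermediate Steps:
l(d) = 6*d
32211 - l(98) = 32211 - 6*98 = 32211 - 1*588 = 32211 - 588 = 31623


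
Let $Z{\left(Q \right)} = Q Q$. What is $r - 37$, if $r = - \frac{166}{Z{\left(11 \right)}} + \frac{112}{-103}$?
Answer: $- \frac{491781}{12463} \approx -39.459$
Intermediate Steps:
$Z{\left(Q \right)} = Q^{2}$
$r = - \frac{30650}{12463}$ ($r = - \frac{166}{11^{2}} + \frac{112}{-103} = - \frac{166}{121} + 112 \left(- \frac{1}{103}\right) = \left(-166\right) \frac{1}{121} - \frac{112}{103} = - \frac{166}{121} - \frac{112}{103} = - \frac{30650}{12463} \approx -2.4593$)
$r - 37 = - \frac{30650}{12463} - 37 = - \frac{491781}{12463}$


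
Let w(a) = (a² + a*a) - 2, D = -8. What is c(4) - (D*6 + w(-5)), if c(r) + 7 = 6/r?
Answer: -11/2 ≈ -5.5000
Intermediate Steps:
w(a) = -2 + 2*a² (w(a) = (a² + a²) - 2 = 2*a² - 2 = -2 + 2*a²)
c(r) = -7 + 6/r
c(4) - (D*6 + w(-5)) = (-7 + 6/4) - (-8*6 + (-2 + 2*(-5)²)) = (-7 + 6*(¼)) - (-48 + (-2 + 2*25)) = (-7 + 3/2) - (-48 + (-2 + 50)) = -11/2 - (-48 + 48) = -11/2 - 1*0 = -11/2 + 0 = -11/2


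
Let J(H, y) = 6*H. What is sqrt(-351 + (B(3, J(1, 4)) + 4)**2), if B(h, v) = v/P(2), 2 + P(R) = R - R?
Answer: 5*I*sqrt(14) ≈ 18.708*I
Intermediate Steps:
P(R) = -2 (P(R) = -2 + (R - R) = -2 + 0 = -2)
B(h, v) = -v/2 (B(h, v) = v/(-2) = v*(-1/2) = -v/2)
sqrt(-351 + (B(3, J(1, 4)) + 4)**2) = sqrt(-351 + (-3 + 4)**2) = sqrt(-351 + 1**2) = sqrt(-351 + 1) = sqrt(-350) = 5*I*sqrt(14)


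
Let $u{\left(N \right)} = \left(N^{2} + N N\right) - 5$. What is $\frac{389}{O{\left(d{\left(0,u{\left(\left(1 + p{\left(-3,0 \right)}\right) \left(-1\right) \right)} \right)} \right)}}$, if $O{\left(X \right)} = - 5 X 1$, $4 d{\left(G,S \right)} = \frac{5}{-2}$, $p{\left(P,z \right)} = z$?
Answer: $\frac{3112}{25} \approx 124.48$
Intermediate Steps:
$u{\left(N \right)} = -5 + 2 N^{2}$ ($u{\left(N \right)} = \left(N^{2} + N^{2}\right) - 5 = 2 N^{2} - 5 = -5 + 2 N^{2}$)
$d{\left(G,S \right)} = - \frac{5}{8}$ ($d{\left(G,S \right)} = \frac{5 \frac{1}{-2}}{4} = \frac{5 \left(- \frac{1}{2}\right)}{4} = \frac{1}{4} \left(- \frac{5}{2}\right) = - \frac{5}{8}$)
$O{\left(X \right)} = - 5 X$
$\frac{389}{O{\left(d{\left(0,u{\left(\left(1 + p{\left(-3,0 \right)}\right) \left(-1\right) \right)} \right)} \right)}} = \frac{389}{\left(-5\right) \left(- \frac{5}{8}\right)} = \frac{389}{\frac{25}{8}} = 389 \cdot \frac{8}{25} = \frac{3112}{25}$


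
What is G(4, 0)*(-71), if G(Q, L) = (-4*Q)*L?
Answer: 0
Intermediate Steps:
G(Q, L) = -4*L*Q
G(4, 0)*(-71) = -4*0*4*(-71) = 0*(-71) = 0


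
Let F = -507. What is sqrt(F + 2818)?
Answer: sqrt(2311) ≈ 48.073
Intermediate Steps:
sqrt(F + 2818) = sqrt(-507 + 2818) = sqrt(2311)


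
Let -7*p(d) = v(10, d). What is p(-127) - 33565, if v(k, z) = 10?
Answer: -234965/7 ≈ -33566.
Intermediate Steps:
p(d) = -10/7 (p(d) = -1/7*10 = -10/7)
p(-127) - 33565 = -10/7 - 33565 = -234965/7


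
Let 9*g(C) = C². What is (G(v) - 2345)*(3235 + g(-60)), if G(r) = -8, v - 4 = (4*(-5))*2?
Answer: -8553155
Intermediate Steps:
v = -36 (v = 4 + (4*(-5))*2 = 4 - 20*2 = 4 - 40 = -36)
g(C) = C²/9
(G(v) - 2345)*(3235 + g(-60)) = (-8 - 2345)*(3235 + (⅑)*(-60)²) = -2353*(3235 + (⅑)*3600) = -2353*(3235 + 400) = -2353*3635 = -8553155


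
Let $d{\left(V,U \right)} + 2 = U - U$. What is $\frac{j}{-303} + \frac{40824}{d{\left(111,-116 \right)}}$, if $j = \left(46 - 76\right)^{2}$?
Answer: $- \frac{2061912}{101} \approx -20415.0$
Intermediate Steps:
$d{\left(V,U \right)} = -2$ ($d{\left(V,U \right)} = -2 + \left(U - U\right) = -2 + 0 = -2$)
$j = 900$ ($j = \left(-30\right)^{2} = 900$)
$\frac{j}{-303} + \frac{40824}{d{\left(111,-116 \right)}} = \frac{900}{-303} + \frac{40824}{-2} = 900 \left(- \frac{1}{303}\right) + 40824 \left(- \frac{1}{2}\right) = - \frac{300}{101} - 20412 = - \frac{2061912}{101}$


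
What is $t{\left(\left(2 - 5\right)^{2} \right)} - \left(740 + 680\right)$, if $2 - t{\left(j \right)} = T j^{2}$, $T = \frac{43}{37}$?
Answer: $- \frac{55949}{37} \approx -1512.1$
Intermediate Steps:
$T = \frac{43}{37}$ ($T = 43 \cdot \frac{1}{37} = \frac{43}{37} \approx 1.1622$)
$t{\left(j \right)} = 2 - \frac{43 j^{2}}{37}$
$t{\left(\left(2 - 5\right)^{2} \right)} - \left(740 + 680\right) = \left(2 - \frac{43 \left(\left(2 - 5\right)^{2}\right)^{2}}{37}\right) - \left(740 + 680\right) = \left(2 - \frac{43 \left(\left(-3\right)^{2}\right)^{2}}{37}\right) - 1420 = \left(2 - \frac{43 \cdot 9^{2}}{37}\right) - 1420 = \left(2 - \frac{3483}{37}\right) - 1420 = - \frac{3409}{37} - 1420 = - \frac{55949}{37}$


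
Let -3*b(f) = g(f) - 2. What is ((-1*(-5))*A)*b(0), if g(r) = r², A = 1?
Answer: 10/3 ≈ 3.3333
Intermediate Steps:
b(f) = ⅔ - f²/3 (b(f) = -(f² - 2)/3 = -(-2 + f²)/3 = ⅔ - f²/3)
((-1*(-5))*A)*b(0) = (-1*(-5)*1)*(⅔ - ⅓*0²) = (5*1)*(⅔ - ⅓*0) = 5*(⅔ + 0) = 5*(⅔) = 10/3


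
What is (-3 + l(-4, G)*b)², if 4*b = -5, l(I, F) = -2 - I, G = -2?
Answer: 121/4 ≈ 30.250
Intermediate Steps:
b = -5/4 (b = (¼)*(-5) = -5/4 ≈ -1.2500)
(-3 + l(-4, G)*b)² = (-3 + (-2 - 1*(-4))*(-5/4))² = (-3 + (-2 + 4)*(-5/4))² = (-3 + 2*(-5/4))² = (-3 - 5/2)² = (-11/2)² = 121/4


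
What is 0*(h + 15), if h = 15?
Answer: 0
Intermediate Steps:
0*(h + 15) = 0*(15 + 15) = 0*30 = 0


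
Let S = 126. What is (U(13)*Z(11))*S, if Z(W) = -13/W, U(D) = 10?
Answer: -16380/11 ≈ -1489.1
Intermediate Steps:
(U(13)*Z(11))*S = (10*(-13/11))*126 = -130/11*126 = -16380/11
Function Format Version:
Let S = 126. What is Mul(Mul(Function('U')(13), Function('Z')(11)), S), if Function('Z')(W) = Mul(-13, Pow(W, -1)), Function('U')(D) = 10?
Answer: Rational(-16380, 11) ≈ -1489.1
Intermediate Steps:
Mul(Mul(Function('U')(13), Function('Z')(11)), S) = Mul(Mul(10, Mul(-13, Pow(11, -1))), 126) = Mul(Mul(10, Mul(-13, Rational(1, 11))), 126) = Mul(Mul(10, Rational(-13, 11)), 126) = Mul(Rational(-130, 11), 126) = Rational(-16380, 11)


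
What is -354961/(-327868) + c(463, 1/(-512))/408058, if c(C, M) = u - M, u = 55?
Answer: 2648918109593/2446430360576 ≈ 1.0828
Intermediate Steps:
c(C, M) = 55 - M
-354961/(-327868) + c(463, 1/(-512))/408058 = -354961/(-327868) + (55 - 1/(-512))/408058 = -354961*(-1/327868) + (55 - 1*(-1/512))*(1/408058) = 354961/327868 + (55 + 1/512)*(1/408058) = 354961/327868 + (28161/512)*(1/408058) = 354961/327868 + 4023/29846528 = 2648918109593/2446430360576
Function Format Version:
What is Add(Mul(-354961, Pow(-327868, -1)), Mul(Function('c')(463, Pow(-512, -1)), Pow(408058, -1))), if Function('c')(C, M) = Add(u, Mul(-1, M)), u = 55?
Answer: Rational(2648918109593, 2446430360576) ≈ 1.0828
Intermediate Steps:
Function('c')(C, M) = Add(55, Mul(-1, M))
Add(Mul(-354961, Pow(-327868, -1)), Mul(Function('c')(463, Pow(-512, -1)), Pow(408058, -1))) = Add(Mul(-354961, Pow(-327868, -1)), Mul(Add(55, Mul(-1, Pow(-512, -1))), Pow(408058, -1))) = Add(Mul(-354961, Rational(-1, 327868)), Mul(Add(55, Mul(-1, Rational(-1, 512))), Rational(1, 408058))) = Add(Rational(354961, 327868), Mul(Add(55, Rational(1, 512)), Rational(1, 408058))) = Add(Rational(354961, 327868), Mul(Rational(28161, 512), Rational(1, 408058))) = Add(Rational(354961, 327868), Rational(4023, 29846528)) = Rational(2648918109593, 2446430360576)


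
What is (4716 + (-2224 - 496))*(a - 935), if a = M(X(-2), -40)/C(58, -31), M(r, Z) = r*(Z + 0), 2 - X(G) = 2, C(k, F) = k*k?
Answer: -1866260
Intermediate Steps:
C(k, F) = k**2
X(G) = 0 (X(G) = 2 - 1*2 = 2 - 2 = 0)
M(r, Z) = Z*r (M(r, Z) = r*Z = Z*r)
a = 0 (a = (-40*0)/(58**2) = 0/3364 = 0*(1/3364) = 0)
(4716 + (-2224 - 496))*(a - 935) = (4716 + (-2224 - 496))*(0 - 935) = (4716 - 2720)*(-935) = 1996*(-935) = -1866260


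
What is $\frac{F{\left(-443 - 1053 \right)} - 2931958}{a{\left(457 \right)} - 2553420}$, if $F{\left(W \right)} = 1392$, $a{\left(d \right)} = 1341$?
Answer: $\frac{2930566}{2552079} \approx 1.1483$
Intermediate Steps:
$\frac{F{\left(-443 - 1053 \right)} - 2931958}{a{\left(457 \right)} - 2553420} = \frac{1392 - 2931958}{1341 - 2553420} = - \frac{2930566}{-2552079} = \left(-2930566\right) \left(- \frac{1}{2552079}\right) = \frac{2930566}{2552079}$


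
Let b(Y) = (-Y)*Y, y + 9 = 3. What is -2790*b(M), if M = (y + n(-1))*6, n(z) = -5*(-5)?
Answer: 36258840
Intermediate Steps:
y = -6 (y = -9 + 3 = -6)
n(z) = 25
M = 114 (M = (-6 + 25)*6 = 19*6 = 114)
b(Y) = -Y²
-2790*b(M) = -(-2790)*114² = -(-2790)*12996 = -2790*(-12996) = 36258840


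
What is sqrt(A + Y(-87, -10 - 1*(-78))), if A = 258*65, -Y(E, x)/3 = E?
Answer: sqrt(17031) ≈ 130.50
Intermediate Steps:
Y(E, x) = -3*E
A = 16770
sqrt(A + Y(-87, -10 - 1*(-78))) = sqrt(16770 - 3*(-87)) = sqrt(16770 + 261) = sqrt(17031)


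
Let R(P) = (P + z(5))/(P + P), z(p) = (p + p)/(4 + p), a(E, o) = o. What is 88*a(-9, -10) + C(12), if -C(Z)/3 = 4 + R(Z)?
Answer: -32171/36 ≈ -893.64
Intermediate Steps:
z(p) = 2*p/(4 + p) (z(p) = (2*p)/(4 + p) = 2*p/(4 + p))
R(P) = (10/9 + P)/(2*P) (R(P) = (P + 2*5/(4 + 5))/(P + P) = (P + 2*5/9)/((2*P)) = (P + 2*5*(1/9))*(1/(2*P)) = (P + 10/9)*(1/(2*P)) = (10/9 + P)*(1/(2*P)) = (10/9 + P)/(2*P))
C(Z) = -12 - (10 + 9*Z)/(6*Z) (C(Z) = -3*(4 + (10 + 9*Z)/(18*Z)) = -12 - (10 + 9*Z)/(6*Z))
88*a(-9, -10) + C(12) = 88*(-10) + (1/6)*(-10 - 81*12)/12 = -880 + (1/6)*(1/12)*(-10 - 972) = -880 + (1/6)*(1/12)*(-982) = -880 - 491/36 = -32171/36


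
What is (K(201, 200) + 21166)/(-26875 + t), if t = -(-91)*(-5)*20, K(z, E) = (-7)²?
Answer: -4243/7195 ≈ -0.58972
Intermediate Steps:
K(z, E) = 49
t = -9100 (t = -13*35*20 = -455*20 = -9100)
(K(201, 200) + 21166)/(-26875 + t) = (49 + 21166)/(-26875 - 9100) = 21215/(-35975) = 21215*(-1/35975) = -4243/7195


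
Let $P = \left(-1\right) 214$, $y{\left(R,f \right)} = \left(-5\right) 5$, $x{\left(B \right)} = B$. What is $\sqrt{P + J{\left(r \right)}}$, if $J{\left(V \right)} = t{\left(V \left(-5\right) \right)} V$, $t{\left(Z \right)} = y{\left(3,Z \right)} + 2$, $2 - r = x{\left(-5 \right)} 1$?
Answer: $5 i \sqrt{15} \approx 19.365 i$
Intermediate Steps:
$y{\left(R,f \right)} = -25$
$r = 7$ ($r = 2 - \left(-5\right) 1 = 2 - -5 = 2 + 5 = 7$)
$t{\left(Z \right)} = -23$ ($t{\left(Z \right)} = -25 + 2 = -23$)
$P = -214$
$J{\left(V \right)} = - 23 V$
$\sqrt{P + J{\left(r \right)}} = \sqrt{-214 - 161} = \sqrt{-375} = 5 i \sqrt{15}$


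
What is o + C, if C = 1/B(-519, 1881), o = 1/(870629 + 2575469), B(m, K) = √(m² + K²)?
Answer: 1/3446098 + √423058/1269174 ≈ 0.00051277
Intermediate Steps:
B(m, K) = √(K² + m²)
o = 1/3446098 ≈ 2.9018e-7
C = √423058/1269174 (C = 1/(√(1881² + (-519)²)) = 1/(√(3538161 + 269361)) = 1/(√3807522) = 1/(3*√423058) = √423058/1269174 ≈ 0.00051248)
o + C = 1/3446098 + √423058/1269174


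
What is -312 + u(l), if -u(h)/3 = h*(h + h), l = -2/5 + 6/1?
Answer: -12504/25 ≈ -500.16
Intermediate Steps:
l = 28/5 (l = -2*1/5 + 6*1 = -2/5 + 6 = 28/5 ≈ 5.6000)
u(h) = -6*h**2 (u(h) = -3*h*(h + h) = -3*h*2*h = -6*h**2)
-312 + u(l) = -312 - 6*(28/5)**2 = -312 - 6*784/25 = -312 - 4704/25 = -12504/25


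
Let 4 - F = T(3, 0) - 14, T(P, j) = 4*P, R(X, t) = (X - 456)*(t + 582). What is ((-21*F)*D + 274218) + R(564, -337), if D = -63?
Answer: 308616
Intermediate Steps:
R(X, t) = (-456 + X)*(582 + t)
F = 6 (F = 4 - (4*3 - 14) = 4 - (12 - 14) = 4 - 1*(-2) = 4 + 2 = 6)
((-21*F)*D + 274218) + R(564, -337) = (-21*6*(-63) + 274218) + (-265392 - 456*(-337) + 582*564 + 564*(-337)) = (-126*(-63) + 274218) + (-265392 + 153672 + 328248 - 190068) = (7938 + 274218) + 26460 = 282156 + 26460 = 308616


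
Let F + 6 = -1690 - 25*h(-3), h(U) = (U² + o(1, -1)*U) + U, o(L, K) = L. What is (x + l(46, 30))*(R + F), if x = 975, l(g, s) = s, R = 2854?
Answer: 1088415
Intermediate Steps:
h(U) = U² + 2*U (h(U) = (U² + 1*U) + U = (U² + U) + U = (U + U²) + U = U² + 2*U)
F = -1771 (F = -6 + (-1690 - 25*(-3*(2 - 3))) = -6 + (-1690 - 25*(-3*(-1))) = -6 + (-1690 - 25*3) = -6 + (-1690 - 1*75) = -6 + (-1690 - 75) = -6 - 1765 = -1771)
(x + l(46, 30))*(R + F) = (975 + 30)*(2854 - 1771) = 1005*1083 = 1088415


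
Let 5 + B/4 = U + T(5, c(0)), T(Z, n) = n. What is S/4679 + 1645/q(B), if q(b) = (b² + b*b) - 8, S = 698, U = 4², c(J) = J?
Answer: 1484861/2582808 ≈ 0.57490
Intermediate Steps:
U = 16
B = 44 (B = -20 + 4*(16 + 0) = -20 + 4*16 = -20 + 64 = 44)
q(b) = -8 + 2*b² (q(b) = (b² + b²) - 8 = 2*b² - 8 = -8 + 2*b²)
S/4679 + 1645/q(B) = 698/4679 + 1645/(-8 + 2*44²) = 698*(1/4679) + 1645/(-8 + 2*1936) = 698/4679 + 1645/(-8 + 3872) = 698/4679 + 1645/3864 = 698/4679 + 1645*(1/3864) = 698/4679 + 235/552 = 1484861/2582808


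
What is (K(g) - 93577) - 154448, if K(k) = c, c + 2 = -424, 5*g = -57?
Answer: -248451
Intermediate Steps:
g = -57/5 (g = (⅕)*(-57) = -57/5 ≈ -11.400)
c = -426 (c = -2 - 424 = -426)
K(k) = -426
(K(g) - 93577) - 154448 = (-426 - 93577) - 154448 = -94003 - 154448 = -248451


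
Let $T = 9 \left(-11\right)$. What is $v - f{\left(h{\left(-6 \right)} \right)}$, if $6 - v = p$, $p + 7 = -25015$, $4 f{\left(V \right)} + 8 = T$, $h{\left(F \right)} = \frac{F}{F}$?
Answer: $\frac{100219}{4} \approx 25055.0$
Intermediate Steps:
$h{\left(F \right)} = 1$
$T = -99$
$f{\left(V \right)} = - \frac{107}{4}$ ($f{\left(V \right)} = -2 + \frac{1}{4} \left(-99\right) = -2 - \frac{99}{4} = - \frac{107}{4}$)
$p = -25022$ ($p = -7 - 25015 = -25022$)
$v = 25028$ ($v = 6 - -25022 = 6 + 25022 = 25028$)
$v - f{\left(h{\left(-6 \right)} \right)} = 25028 - - \frac{107}{4} = 25028 + \frac{107}{4} = \frac{100219}{4}$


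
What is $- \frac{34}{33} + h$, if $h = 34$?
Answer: $\frac{1088}{33} \approx 32.97$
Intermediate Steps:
$- \frac{34}{33} + h = - \frac{34}{33} + 34 = \frac{1088}{33}$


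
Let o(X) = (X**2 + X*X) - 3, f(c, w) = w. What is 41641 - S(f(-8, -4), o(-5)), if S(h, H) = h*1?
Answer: 41645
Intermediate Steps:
o(X) = -3 + 2*X**2 (o(X) = (X**2 + X**2) - 3 = 2*X**2 - 3 = -3 + 2*X**2)
S(h, H) = h
41641 - S(f(-8, -4), o(-5)) = 41641 - 1*(-4) = 41641 + 4 = 41645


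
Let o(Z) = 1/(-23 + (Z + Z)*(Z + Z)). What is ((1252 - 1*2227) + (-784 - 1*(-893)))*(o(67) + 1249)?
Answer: -19396943388/17933 ≈ -1.0816e+6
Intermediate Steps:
o(Z) = 1/(-23 + 4*Z²) (o(Z) = 1/(-23 + (2*Z)*(2*Z)) = 1/(-23 + 4*Z²))
((1252 - 1*2227) + (-784 - 1*(-893)))*(o(67) + 1249) = ((1252 - 1*2227) + (-784 - 1*(-893)))*(1/(-23 + 4*67²) + 1249) = ((1252 - 2227) + (-784 + 893))*(1/(-23 + 4*4489) + 1249) = (-975 + 109)*(1/(-23 + 17956) + 1249) = -866*(1/17933 + 1249) = -866*22398318/17933 = -19396943388/17933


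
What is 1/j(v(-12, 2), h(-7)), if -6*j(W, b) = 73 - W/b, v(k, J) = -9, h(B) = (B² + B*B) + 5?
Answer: -309/3764 ≈ -0.082093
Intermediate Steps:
h(B) = 5 + 2*B² (h(B) = (B² + B²) + 5 = 2*B² + 5 = 5 + 2*B²)
j(W, b) = -73/6 + W/(6*b) (j(W, b) = -(73 - W/b)/6 = -73/6 + W/(6*b))
1/j(v(-12, 2), h(-7)) = 1/((-9 - 73*(5 + 2*(-7)²))/(6*(5 + 2*(-7)²))) = 1/((-9 - 73*(5 + 2*49))/(6*(5 + 2*49))) = 1/((-9 - 73*(5 + 98))/(6*(5 + 98))) = 1/((⅙)*(-9 - 73*103)/103) = 1/((⅙)*(1/103)*(-9 - 7519)) = 1/((⅙)*(1/103)*(-7528)) = 1/(-3764/309) = -309/3764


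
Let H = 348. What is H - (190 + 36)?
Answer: 122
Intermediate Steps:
H - (190 + 36) = 348 - (190 + 36) = 348 - 1*226 = 348 - 226 = 122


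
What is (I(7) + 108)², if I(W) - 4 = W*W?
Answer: 25921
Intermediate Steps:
I(W) = 4 + W² (I(W) = 4 + W*W = 4 + W²)
(I(7) + 108)² = ((4 + 7²) + 108)² = ((4 + 49) + 108)² = (53 + 108)² = 161² = 25921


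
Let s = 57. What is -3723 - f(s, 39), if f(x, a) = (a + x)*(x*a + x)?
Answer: -222603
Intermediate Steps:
f(x, a) = (a + x)*(x + a*x) (f(x, a) = (a + x)*(a*x + x) = (a + x)*(x + a*x))
-3723 - f(s, 39) = -3723 - 57*(39 + 57 + 39**2 + 39*57) = -3723 - 57*(39 + 57 + 1521 + 2223) = -3723 - 57*3840 = -3723 - 1*218880 = -3723 - 218880 = -222603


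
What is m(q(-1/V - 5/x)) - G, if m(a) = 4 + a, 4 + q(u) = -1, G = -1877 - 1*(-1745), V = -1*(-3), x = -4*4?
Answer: 131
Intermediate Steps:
x = -16
V = 3
G = -132 (G = -1877 + 1745 = -132)
q(u) = -5 (q(u) = -4 - 1 = -5)
m(q(-1/V - 5/x)) - G = (4 - 5) - 1*(-132) = -1 + 132 = 131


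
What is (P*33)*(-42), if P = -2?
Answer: 2772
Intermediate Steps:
(P*33)*(-42) = -2*33*(-42) = -66*(-42) = 2772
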